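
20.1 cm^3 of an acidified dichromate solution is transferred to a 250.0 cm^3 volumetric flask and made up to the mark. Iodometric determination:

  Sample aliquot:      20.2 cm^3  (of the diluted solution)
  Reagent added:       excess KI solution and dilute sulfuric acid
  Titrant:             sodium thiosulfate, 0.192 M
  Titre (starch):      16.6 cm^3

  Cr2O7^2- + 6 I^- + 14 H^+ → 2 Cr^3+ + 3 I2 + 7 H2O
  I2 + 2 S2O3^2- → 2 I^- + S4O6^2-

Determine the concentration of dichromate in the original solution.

n(S2O3^2-) = 0.0166 × 0.192 = 3.19 × 10^-3 mol
n(I2) = n(S2O3^2-)/2 = 1.59 × 10^-3 mol
From the 1:3 ratio, n(Cr2O7^2-) in the aliquot = 1/3 × 1.59 × 10^-3 = 5.31 × 10^-4 mol
[Cr2O7^2-]_dilute = 5.31 × 10^-4 / 0.0202 = 0.0263 mol/L
[Cr2O7^2-]_original = 0.0263 × 250.0/20.1 = 0.327 mol/L

0.327 M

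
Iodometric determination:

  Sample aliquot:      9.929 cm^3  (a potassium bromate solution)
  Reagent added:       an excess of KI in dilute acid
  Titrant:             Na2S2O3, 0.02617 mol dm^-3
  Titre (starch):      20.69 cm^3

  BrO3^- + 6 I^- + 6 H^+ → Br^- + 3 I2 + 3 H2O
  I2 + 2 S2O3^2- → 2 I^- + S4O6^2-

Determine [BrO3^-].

0.009089 mol/L

n(S2O3^2-) = 0.02069 × 0.02617 = 5.415 × 10^-4 mol
n(I2) = n(S2O3^2-)/2 = 2.707 × 10^-4 mol
From the 1:3 ratio, n(BrO3^-) in the aliquot = 1/3 × 2.707 × 10^-4 = 9.024 × 10^-5 mol
[BrO3^-] = 9.024 × 10^-5 / 0.009929 = 0.009089 mol/L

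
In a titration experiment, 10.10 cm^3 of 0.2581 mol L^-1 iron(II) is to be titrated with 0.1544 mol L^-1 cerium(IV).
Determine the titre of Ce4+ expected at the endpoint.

16.88 mL

Ce^4+ + Fe^2+ → Ce^3+ + Fe^3+
n(Fe2+) = 0.01010 L × 0.2581 mol/L = 2.607 × 10^-3 mol
n(Ce4+) = 2.607 × 10^-3 mol (1:1 stoichiometry)
V(Ce4+) = 2.607 × 10^-3 mol / 0.1544 mol/L = 0.01688 L = 16.88 mL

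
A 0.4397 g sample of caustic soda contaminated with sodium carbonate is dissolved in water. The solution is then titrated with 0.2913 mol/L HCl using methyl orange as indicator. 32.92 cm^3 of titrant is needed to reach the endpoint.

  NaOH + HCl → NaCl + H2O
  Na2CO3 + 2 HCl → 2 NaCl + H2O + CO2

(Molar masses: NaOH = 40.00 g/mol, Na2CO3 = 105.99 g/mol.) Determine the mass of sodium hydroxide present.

0.2109 g

n(HCl) = 0.03292 × 0.2913 = 9.590 × 10^-3 mol
Let x = n(NaOH), y = n(Na2CO3).
Titrant: 1x + 2y = 9.590 × 10^-3;  mass: 40.00x + 105.99y = 0.4397
Solving, x = 5.271 × 10^-3 mol, y = 2.159 × 10^-3 mol
mass of NaOH = 5.271 × 10^-3 × 40.00 = 0.2109 g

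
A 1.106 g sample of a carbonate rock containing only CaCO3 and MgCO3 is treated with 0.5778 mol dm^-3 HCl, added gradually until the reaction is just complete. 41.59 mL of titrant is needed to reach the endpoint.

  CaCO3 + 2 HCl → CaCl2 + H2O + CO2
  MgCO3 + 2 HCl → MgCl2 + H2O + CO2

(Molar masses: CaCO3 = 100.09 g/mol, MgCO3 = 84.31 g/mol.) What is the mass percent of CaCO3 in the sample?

n(HCl) = 0.04159 × 0.5778 = 0.02403 mol
Let x = n(CaCO3), y = n(MgCO3).
Titrant: 2x + 2y = 0.02403;  mass: 100.09x + 84.31y = 1.106
Solving, x = 5.893 × 10^-3 mol, y = 6.123 × 10^-3 mol
mass of CaCO3 = 5.893 × 10^-3 × 100.09 = 0.5898 g
% CaCO3 = 0.5898 / 1.106 × 100 = 53.33 %

53.33 %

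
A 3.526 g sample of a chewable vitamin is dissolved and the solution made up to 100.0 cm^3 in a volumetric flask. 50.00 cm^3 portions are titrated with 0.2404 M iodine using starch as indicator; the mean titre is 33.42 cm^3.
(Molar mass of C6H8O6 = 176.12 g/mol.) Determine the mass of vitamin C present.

2.830 g

C6H8O6 + I2 → C6H6O6 + 2 HI
n(I2) per titration = 0.03342 × 0.2404 = 8.034 × 10^-3 mol
n(C6H8O6) in each aliquot = 8.034 × 10^-3 mol (1:1 ratio)
n(C6H8O6) in the whole flask = 8.034 × 10^-3 × 100.0/50.00 = 0.01607 mol
mass of C6H8O6 = 0.01607 × 176.12 = 2.830 g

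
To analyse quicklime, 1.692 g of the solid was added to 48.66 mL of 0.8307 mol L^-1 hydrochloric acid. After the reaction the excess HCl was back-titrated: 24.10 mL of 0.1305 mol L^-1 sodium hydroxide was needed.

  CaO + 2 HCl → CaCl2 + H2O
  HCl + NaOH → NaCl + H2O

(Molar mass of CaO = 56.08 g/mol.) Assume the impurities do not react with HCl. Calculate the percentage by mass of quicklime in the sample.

n(HCl) added = 0.04866 × 0.8307 = 0.04042 mol
n(NaOH) used in back-titration = 0.02410 × 0.1305 = 3.145 × 10^-3 mol
n(HCl) left over = 3.145 × 10^-3 mol (1:1 ratio)
n(HCl) consumed by analyte = 0.04042 − 3.145 × 10^-3 = 0.03728 mol
From the 1:2 ratio, n(CaO) = 1/2 × 0.03728 = 0.01864 mol
mass of CaO = 0.01864 × 56.08 = 1.045 g
% CaO = 1.045 / 1.692 × 100 = 61.78 %

61.78 %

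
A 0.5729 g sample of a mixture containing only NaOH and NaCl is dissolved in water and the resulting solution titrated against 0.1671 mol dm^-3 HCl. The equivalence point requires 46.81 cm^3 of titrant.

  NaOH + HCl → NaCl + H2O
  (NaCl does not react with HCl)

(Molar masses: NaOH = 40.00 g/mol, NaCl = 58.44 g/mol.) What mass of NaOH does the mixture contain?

0.3129 g

n(HCl) = 0.04681 × 0.1671 = 7.822 × 10^-3 mol
Let x = n(NaOH), y = n(NaCl).
Titrant: 1x = 7.822 × 10^-3;  mass: 40.00x + 58.44y = 0.5729
Solving, x = 7.822 × 10^-3 mol, y = 4.449 × 10^-3 mol
mass of NaOH = 7.822 × 10^-3 × 40.00 = 0.3129 g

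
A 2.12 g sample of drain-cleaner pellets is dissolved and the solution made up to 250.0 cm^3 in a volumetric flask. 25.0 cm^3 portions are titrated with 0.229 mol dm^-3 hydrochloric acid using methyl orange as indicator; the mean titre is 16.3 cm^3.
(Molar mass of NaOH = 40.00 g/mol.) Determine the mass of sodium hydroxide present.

1.49 g

NaOH + HCl → NaCl + H2O
n(HCl) per titration = 0.0163 × 0.229 = 3.73 × 10^-3 mol
n(NaOH) in each aliquot = 3.73 × 10^-3 mol (1:1 ratio)
n(NaOH) in the whole flask = 3.73 × 10^-3 × 250.0/25.0 = 0.0373 mol
mass of NaOH = 0.0373 × 40.00 = 1.49 g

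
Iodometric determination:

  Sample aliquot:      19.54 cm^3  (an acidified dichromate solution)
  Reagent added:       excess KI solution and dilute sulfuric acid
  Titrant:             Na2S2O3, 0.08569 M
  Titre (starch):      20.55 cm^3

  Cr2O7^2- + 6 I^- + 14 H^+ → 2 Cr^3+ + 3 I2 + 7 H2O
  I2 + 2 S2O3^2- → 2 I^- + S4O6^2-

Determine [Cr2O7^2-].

n(S2O3^2-) = 0.02055 × 0.08569 = 1.761 × 10^-3 mol
n(I2) = n(S2O3^2-)/2 = 8.805 × 10^-4 mol
From the 1:3 ratio, n(Cr2O7^2-) in the aliquot = 1/3 × 8.805 × 10^-4 = 2.935 × 10^-4 mol
[Cr2O7^2-] = 2.935 × 10^-4 / 0.01954 = 0.01502 mol/L

0.01502 M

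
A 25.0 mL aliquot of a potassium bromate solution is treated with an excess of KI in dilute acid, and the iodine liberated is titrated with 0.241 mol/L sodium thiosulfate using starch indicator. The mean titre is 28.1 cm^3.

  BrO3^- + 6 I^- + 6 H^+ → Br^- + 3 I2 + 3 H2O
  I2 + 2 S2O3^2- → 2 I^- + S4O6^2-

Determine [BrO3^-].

0.0451 mol/L

n(S2O3^2-) = 0.0281 × 0.241 = 6.77 × 10^-3 mol
n(I2) = n(S2O3^2-)/2 = 3.39 × 10^-3 mol
From the 1:3 ratio, n(BrO3^-) in the aliquot = 1/3 × 3.39 × 10^-3 = 1.13 × 10^-3 mol
[BrO3^-] = 1.13 × 10^-3 / 0.0250 = 0.0451 mol/L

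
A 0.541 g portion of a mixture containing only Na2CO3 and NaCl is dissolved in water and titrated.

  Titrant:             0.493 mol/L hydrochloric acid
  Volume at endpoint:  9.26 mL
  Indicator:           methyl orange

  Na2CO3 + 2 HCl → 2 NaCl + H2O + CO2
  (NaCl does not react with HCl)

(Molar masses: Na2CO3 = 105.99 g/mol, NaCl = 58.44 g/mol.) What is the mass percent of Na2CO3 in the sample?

44.7 %

n(HCl) = 0.00926 × 0.493 = 4.57 × 10^-3 mol
Let x = n(Na2CO3), y = n(NaCl).
Titrant: 2x = 4.57 × 10^-3;  mass: 105.99x + 58.44y = 0.541
Solving, x = 2.28 × 10^-3 mol, y = 5.12 × 10^-3 mol
mass of Na2CO3 = 2.28 × 10^-3 × 105.99 = 0.242 g
% Na2CO3 = 0.242 / 0.541 × 100 = 44.7 %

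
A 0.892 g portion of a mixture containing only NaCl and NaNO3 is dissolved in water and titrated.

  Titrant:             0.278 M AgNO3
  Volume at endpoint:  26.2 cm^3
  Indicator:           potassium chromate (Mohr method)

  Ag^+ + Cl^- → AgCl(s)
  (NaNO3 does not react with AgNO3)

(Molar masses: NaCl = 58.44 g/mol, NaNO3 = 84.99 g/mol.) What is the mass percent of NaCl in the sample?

47.7 %

n(AgNO3) = 0.0262 × 0.278 = 7.28 × 10^-3 mol
Let x = n(NaCl), y = n(NaNO3).
Titrant: 1x = 7.28 × 10^-3;  mass: 58.44x + 84.99y = 0.892
Solving, x = 7.28 × 10^-3 mol, y = 5.49 × 10^-3 mol
mass of NaCl = 7.28 × 10^-3 × 58.44 = 0.426 g
% NaCl = 0.426 / 0.892 × 100 = 47.7 %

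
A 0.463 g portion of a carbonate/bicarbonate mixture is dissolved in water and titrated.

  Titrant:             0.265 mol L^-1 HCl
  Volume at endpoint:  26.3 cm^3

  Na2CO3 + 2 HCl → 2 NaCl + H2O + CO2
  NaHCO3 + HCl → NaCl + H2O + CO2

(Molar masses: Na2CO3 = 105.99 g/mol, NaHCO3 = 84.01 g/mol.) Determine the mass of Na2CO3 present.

0.209 g

n(HCl) = 0.0263 × 0.265 = 6.97 × 10^-3 mol
Let x = n(Na2CO3), y = n(NaHCO3).
Titrant: 2x + 1y = 6.97 × 10^-3;  mass: 105.99x + 84.01y = 0.463
Solving, x = 1.97 × 10^-3 mol, y = 3.02 × 10^-3 mol
mass of Na2CO3 = 1.97 × 10^-3 × 105.99 = 0.209 g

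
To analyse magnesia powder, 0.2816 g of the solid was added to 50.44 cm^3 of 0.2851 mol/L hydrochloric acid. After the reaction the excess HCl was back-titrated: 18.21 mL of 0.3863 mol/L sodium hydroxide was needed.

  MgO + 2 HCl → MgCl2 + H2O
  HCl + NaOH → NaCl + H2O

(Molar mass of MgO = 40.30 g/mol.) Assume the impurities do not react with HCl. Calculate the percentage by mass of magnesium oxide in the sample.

52.56 %

n(HCl) added = 0.05044 × 0.2851 = 0.01438 mol
n(NaOH) used in back-titration = 0.01821 × 0.3863 = 7.035 × 10^-3 mol
n(HCl) left over = 7.035 × 10^-3 mol (1:1 ratio)
n(HCl) consumed by analyte = 0.01438 − 7.035 × 10^-3 = 7.346 × 10^-3 mol
From the 1:2 ratio, n(MgO) = 1/2 × 7.346 × 10^-3 = 3.673 × 10^-3 mol
mass of MgO = 3.673 × 10^-3 × 40.30 = 0.1480 g
% MgO = 0.1480 / 0.2816 × 100 = 52.56 %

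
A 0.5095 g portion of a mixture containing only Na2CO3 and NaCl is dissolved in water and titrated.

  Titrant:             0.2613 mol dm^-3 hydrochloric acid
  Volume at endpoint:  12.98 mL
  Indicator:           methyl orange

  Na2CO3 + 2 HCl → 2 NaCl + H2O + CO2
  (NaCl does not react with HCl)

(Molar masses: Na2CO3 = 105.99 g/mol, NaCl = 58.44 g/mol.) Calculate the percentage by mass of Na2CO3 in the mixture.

35.28 %

n(HCl) = 0.01298 × 0.2613 = 3.392 × 10^-3 mol
Let x = n(Na2CO3), y = n(NaCl).
Titrant: 2x = 3.392 × 10^-3;  mass: 105.99x + 58.44y = 0.5095
Solving, x = 1.696 × 10^-3 mol, y = 5.643 × 10^-3 mol
mass of Na2CO3 = 1.696 × 10^-3 × 105.99 = 0.1797 g
% Na2CO3 = 0.1797 / 0.5095 × 100 = 35.28 %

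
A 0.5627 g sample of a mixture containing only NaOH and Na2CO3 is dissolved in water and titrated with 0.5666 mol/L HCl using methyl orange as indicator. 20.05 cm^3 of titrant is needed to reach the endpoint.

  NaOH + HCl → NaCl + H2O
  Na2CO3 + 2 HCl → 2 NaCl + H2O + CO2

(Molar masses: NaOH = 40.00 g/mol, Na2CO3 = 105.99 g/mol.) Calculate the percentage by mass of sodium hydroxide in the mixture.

n(HCl) = 0.02005 × 0.5666 = 0.01136 mol
Let x = n(NaOH), y = n(Na2CO3).
Titrant: 1x + 2y = 0.01136;  mass: 40.00x + 105.99y = 0.5627
Solving, x = 3.027 × 10^-3 mol, y = 4.166 × 10^-3 mol
mass of NaOH = 3.027 × 10^-3 × 40.00 = 0.1211 g
% NaOH = 0.1211 / 0.5627 × 100 = 21.52 %

21.52 %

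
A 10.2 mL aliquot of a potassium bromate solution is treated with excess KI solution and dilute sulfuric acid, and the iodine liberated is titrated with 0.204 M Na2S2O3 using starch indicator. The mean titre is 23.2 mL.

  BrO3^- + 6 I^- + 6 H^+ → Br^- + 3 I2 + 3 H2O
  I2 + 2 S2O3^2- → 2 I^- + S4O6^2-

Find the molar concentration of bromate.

n(S2O3^2-) = 0.0232 × 0.204 = 4.73 × 10^-3 mol
n(I2) = n(S2O3^2-)/2 = 2.37 × 10^-3 mol
From the 1:3 ratio, n(BrO3^-) in the aliquot = 1/3 × 2.37 × 10^-3 = 7.89 × 10^-4 mol
[BrO3^-] = 7.89 × 10^-4 / 0.0102 = 0.0773 mol/L

0.0773 M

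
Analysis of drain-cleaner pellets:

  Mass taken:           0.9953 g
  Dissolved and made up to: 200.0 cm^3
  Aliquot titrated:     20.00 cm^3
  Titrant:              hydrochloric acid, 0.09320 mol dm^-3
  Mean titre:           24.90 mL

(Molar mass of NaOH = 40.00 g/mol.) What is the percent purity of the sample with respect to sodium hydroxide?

NaOH + HCl → NaCl + H2O
n(HCl) per titration = 0.02490 × 0.09320 = 2.321 × 10^-3 mol
n(NaOH) in each aliquot = 2.321 × 10^-3 mol (1:1 ratio)
n(NaOH) in the whole flask = 2.321 × 10^-3 × 200.0/20.00 = 0.02321 mol
mass of NaOH = 0.02321 × 40.00 = 0.9283 g
% NaOH = 0.9283 / 0.9953 × 100 = 93.27 %

93.27 %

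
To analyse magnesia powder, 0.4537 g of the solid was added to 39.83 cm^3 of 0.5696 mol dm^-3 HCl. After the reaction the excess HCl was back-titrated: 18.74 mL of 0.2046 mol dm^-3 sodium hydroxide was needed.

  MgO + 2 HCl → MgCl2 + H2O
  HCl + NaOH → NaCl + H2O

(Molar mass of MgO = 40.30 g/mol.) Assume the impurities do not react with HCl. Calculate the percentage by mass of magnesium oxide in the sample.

83.73 %

n(HCl) added = 0.03983 × 0.5696 = 0.02269 mol
n(NaOH) used in back-titration = 0.01874 × 0.2046 = 3.834 × 10^-3 mol
n(HCl) left over = 3.834 × 10^-3 mol (1:1 ratio)
n(HCl) consumed by analyte = 0.02269 − 3.834 × 10^-3 = 0.01885 mol
From the 1:2 ratio, n(MgO) = 1/2 × 0.01885 = 9.426 × 10^-3 mol
mass of MgO = 9.426 × 10^-3 × 40.30 = 0.3799 g
% MgO = 0.3799 / 0.4537 × 100 = 83.73 %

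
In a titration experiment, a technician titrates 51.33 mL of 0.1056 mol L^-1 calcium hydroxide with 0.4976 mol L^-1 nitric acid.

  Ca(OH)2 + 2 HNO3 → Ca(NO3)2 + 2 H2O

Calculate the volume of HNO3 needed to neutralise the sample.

21.79 mL

n(Ca(OH)2) = 0.05133 L × 0.1056 mol/L = 5.420 × 10^-3 mol
From the 2:1 stoichiometry, n(HNO3) = 2/1 × 5.420 × 10^-3 = 0.01084 mol
V(HNO3) = 0.01084 mol / 0.4976 mol/L = 0.02179 L = 21.79 mL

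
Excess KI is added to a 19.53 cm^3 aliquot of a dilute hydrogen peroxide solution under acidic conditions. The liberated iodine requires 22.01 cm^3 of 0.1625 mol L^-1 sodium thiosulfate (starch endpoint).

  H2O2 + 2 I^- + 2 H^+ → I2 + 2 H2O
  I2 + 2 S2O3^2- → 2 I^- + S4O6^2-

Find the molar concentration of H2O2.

0.09157 mol/L

n(S2O3^2-) = 0.02201 × 0.1625 = 3.577 × 10^-3 mol
n(I2) = n(S2O3^2-)/2 = 1.788 × 10^-3 mol
n(H2O2) in the aliquot = 1.788 × 10^-3 mol (1:1 ratio)
[H2O2] = 1.788 × 10^-3 / 0.01953 = 0.09157 mol/L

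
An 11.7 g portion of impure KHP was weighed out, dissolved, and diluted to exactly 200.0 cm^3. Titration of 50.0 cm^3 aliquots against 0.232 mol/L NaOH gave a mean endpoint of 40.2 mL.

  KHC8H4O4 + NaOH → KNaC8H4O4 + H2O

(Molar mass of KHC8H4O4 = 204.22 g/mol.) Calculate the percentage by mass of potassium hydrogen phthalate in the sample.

65.1 %

n(NaOH) per titration = 0.0402 × 0.232 = 9.33 × 10^-3 mol
n(KHC8H4O4) in each aliquot = 9.33 × 10^-3 mol (1:1 ratio)
n(KHC8H4O4) in the whole flask = 9.33 × 10^-3 × 200.0/50.0 = 0.0373 mol
mass of KHC8H4O4 = 0.0373 × 204.22 = 7.62 g
% KHC8H4O4 = 7.62 / 11.7 × 100 = 65.1 %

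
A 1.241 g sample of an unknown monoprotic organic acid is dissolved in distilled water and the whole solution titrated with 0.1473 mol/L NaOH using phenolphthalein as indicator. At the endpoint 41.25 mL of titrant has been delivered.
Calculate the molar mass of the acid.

204.2 g/mol

n(NaOH) = 0.04125 L × 0.1473 mol/L = 6.076 × 10^-3 mol
n(HA) = 6.076 × 10^-3 mol (1:1 ratio)
M = m / n = 1.241 g / 6.076 × 10^-3 mol = 204.2 g/mol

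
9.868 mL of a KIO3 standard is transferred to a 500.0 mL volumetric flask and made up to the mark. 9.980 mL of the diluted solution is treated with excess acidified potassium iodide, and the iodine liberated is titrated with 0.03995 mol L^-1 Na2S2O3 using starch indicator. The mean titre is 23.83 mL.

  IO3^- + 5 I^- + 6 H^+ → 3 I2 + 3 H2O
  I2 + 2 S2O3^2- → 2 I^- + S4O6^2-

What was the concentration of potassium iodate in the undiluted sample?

0.8056 mol/L

n(S2O3^2-) = 0.02383 × 0.03995 = 9.520 × 10^-4 mol
n(I2) = n(S2O3^2-)/2 = 4.760 × 10^-4 mol
From the 1:3 ratio, n(IO3^-) in the aliquot = 1/3 × 4.760 × 10^-4 = 1.587 × 10^-4 mol
[IO3^-]_dilute = 1.587 × 10^-4 / 0.009980 = 0.01590 mol/L
[IO3^-]_original = 0.01590 × 500.0/9.868 = 0.8056 mol/L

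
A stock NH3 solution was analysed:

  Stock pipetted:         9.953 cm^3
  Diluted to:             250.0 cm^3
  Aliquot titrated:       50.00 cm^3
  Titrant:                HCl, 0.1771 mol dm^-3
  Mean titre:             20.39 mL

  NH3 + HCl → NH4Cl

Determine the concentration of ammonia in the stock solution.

1.814 mol/L

n(HCl) = 0.02039 × 0.1771 = 3.611 × 10^-3 mol
n(NH3) in the aliquot = 3.611 × 10^-3 mol (1:1 ratio)
[NH3]_dilute = 3.611 × 10^-3 / 0.05000 = 0.07222 mol/L
Dilution factor = 250.0 / 9.953 = 25.12
[NH3]_stock = 0.07222 × 25.12 = 1.814 mol/L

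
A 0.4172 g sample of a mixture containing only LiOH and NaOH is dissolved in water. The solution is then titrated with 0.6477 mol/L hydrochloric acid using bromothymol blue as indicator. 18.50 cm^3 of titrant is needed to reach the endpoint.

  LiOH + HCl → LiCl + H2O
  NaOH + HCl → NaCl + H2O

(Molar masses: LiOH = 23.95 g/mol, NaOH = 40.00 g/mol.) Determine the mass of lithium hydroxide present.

0.09266 g

n(HCl) = 0.01850 × 0.6477 = 0.01198 mol
Let x = n(LiOH), y = n(NaOH).
Titrant: 1x + 1y = 0.01198;  mass: 23.95x + 40.00y = 0.4172
Solving, x = 3.869 × 10^-3 mol, y = 8.113 × 10^-3 mol
mass of LiOH = 3.869 × 10^-3 × 23.95 = 0.09266 g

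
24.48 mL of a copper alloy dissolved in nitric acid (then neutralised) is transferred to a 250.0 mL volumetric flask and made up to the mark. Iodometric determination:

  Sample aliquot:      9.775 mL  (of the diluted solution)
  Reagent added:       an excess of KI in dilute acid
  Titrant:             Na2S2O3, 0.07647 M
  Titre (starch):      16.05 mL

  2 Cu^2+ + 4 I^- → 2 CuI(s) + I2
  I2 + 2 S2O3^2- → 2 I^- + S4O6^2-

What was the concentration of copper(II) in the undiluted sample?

n(S2O3^2-) = 0.01605 × 0.07647 = 1.227 × 10^-3 mol
n(I2) = n(S2O3^2-)/2 = 6.137 × 10^-4 mol
From the 2:1 ratio, n(Cu2+) in the aliquot = 2/1 × 6.137 × 10^-4 = 1.227 × 10^-3 mol
[Cu2+]_dilute = 1.227 × 10^-3 / 0.009775 = 0.1256 mol/L
[Cu2+]_original = 0.1256 × 250.0/24.48 = 1.282 mol/L

1.282 M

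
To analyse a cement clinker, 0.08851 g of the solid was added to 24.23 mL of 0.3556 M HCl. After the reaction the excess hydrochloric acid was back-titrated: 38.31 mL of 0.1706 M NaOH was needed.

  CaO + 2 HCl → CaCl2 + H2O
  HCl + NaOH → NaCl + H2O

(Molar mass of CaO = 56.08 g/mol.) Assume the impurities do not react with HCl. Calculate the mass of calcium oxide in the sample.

0.05834 g

n(HCl) added = 0.02423 × 0.3556 = 8.616 × 10^-3 mol
n(NaOH) used in back-titration = 0.03831 × 0.1706 = 6.536 × 10^-3 mol
n(HCl) left over = 6.536 × 10^-3 mol (1:1 ratio)
n(HCl) consumed by analyte = 8.616 × 10^-3 − 6.536 × 10^-3 = 2.081 × 10^-3 mol
From the 1:2 ratio, n(CaO) = 1/2 × 2.081 × 10^-3 = 1.040 × 10^-3 mol
mass of CaO = 1.040 × 10^-3 × 56.08 = 0.05834 g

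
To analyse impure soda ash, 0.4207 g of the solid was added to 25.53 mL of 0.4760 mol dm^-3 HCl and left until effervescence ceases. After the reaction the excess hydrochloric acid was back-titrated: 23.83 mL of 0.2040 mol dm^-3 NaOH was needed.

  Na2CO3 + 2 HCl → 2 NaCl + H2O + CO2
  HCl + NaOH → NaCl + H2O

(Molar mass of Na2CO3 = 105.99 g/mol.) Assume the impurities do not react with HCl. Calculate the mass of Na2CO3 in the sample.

0.3864 g

n(HCl) added = 0.02553 × 0.4760 = 0.01215 mol
n(NaOH) used in back-titration = 0.02383 × 0.2040 = 4.861 × 10^-3 mol
n(HCl) left over = 4.861 × 10^-3 mol (1:1 ratio)
n(HCl) consumed by analyte = 0.01215 − 4.861 × 10^-3 = 7.291 × 10^-3 mol
From the 1:2 ratio, n(Na2CO3) = 1/2 × 7.291 × 10^-3 = 3.645 × 10^-3 mol
mass of Na2CO3 = 3.645 × 10^-3 × 105.99 = 0.3864 g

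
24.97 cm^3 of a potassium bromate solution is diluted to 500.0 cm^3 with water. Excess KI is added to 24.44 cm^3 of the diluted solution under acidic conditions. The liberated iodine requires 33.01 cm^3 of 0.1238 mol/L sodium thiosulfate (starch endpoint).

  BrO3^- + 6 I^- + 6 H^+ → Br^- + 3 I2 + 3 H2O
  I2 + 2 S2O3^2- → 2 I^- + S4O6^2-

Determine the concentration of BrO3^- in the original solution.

0.5580 mol/L

n(S2O3^2-) = 0.03301 × 0.1238 = 4.087 × 10^-3 mol
n(I2) = n(S2O3^2-)/2 = 2.043 × 10^-3 mol
From the 1:3 ratio, n(BrO3^-) in the aliquot = 1/3 × 2.043 × 10^-3 = 6.811 × 10^-4 mol
[BrO3^-]_dilute = 6.811 × 10^-4 / 0.02444 = 0.02787 mol/L
[BrO3^-]_original = 0.02787 × 500.0/24.97 = 0.5580 mol/L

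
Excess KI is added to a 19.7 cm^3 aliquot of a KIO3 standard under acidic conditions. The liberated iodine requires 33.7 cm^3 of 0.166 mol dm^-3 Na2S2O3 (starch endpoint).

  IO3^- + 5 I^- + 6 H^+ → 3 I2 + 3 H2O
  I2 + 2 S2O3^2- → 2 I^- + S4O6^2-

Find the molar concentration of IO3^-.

n(S2O3^2-) = 0.0337 × 0.166 = 5.59 × 10^-3 mol
n(I2) = n(S2O3^2-)/2 = 2.80 × 10^-3 mol
From the 1:3 ratio, n(IO3^-) in the aliquot = 1/3 × 2.80 × 10^-3 = 9.32 × 10^-4 mol
[IO3^-] = 9.32 × 10^-4 / 0.0197 = 0.0473 mol/L

0.0473 mol/L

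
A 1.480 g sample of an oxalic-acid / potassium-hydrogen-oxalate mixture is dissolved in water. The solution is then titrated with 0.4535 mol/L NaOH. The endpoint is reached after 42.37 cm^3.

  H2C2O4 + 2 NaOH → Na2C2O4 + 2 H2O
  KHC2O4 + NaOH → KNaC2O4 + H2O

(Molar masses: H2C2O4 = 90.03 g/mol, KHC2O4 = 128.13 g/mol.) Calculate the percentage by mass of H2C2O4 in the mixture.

n(NaOH) = 0.04237 × 0.4535 = 0.01921 mol
Let x = n(H2C2O4), y = n(KHC2O4).
Titrant: 2x + 1y = 0.01921;  mass: 90.03x + 128.13y = 1.480
Solving, x = 5.907 × 10^-3 mol, y = 7.400 × 10^-3 mol
mass of H2C2O4 = 5.907 × 10^-3 × 90.03 = 0.5318 g
% H2C2O4 = 0.5318 / 1.480 × 100 = 35.94 %

35.94 %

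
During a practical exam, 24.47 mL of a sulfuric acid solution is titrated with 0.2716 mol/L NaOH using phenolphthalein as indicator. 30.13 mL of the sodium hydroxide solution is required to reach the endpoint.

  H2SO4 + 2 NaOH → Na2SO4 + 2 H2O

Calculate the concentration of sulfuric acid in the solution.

n(NaOH) = 0.03013 L × 0.2716 mol/L = 8.183 × 10^-3 mol
From the 1:2 mole ratio, n(H2SO4) = 1/2 × 8.183 × 10^-3 = 4.092 × 10^-3 mol
[H2SO4] = 4.092 × 10^-3 mol / 0.02447 L = 0.1672 mol/L

0.1672 mol/L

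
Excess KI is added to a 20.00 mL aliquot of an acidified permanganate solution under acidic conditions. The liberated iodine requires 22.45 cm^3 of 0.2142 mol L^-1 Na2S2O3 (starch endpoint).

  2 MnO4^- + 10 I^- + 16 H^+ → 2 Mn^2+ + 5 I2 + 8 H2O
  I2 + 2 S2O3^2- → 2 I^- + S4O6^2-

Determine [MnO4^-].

n(S2O3^2-) = 0.02245 × 0.2142 = 4.809 × 10^-3 mol
n(I2) = n(S2O3^2-)/2 = 2.404 × 10^-3 mol
From the 2:5 ratio, n(MnO4^-) in the aliquot = 2/5 × 2.404 × 10^-3 = 9.618 × 10^-4 mol
[MnO4^-] = 9.618 × 10^-4 / 0.02000 = 0.04809 mol/L

0.04809 mol/L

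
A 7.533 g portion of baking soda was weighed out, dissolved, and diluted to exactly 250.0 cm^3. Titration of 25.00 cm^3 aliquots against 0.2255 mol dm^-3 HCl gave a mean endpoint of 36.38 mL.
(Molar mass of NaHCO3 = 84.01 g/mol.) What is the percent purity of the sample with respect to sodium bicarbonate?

NaHCO3 + HCl → NaCl + H2O + CO2
n(HCl) per titration = 0.03638 × 0.2255 = 8.204 × 10^-3 mol
n(NaHCO3) in each aliquot = 8.204 × 10^-3 mol (1:1 ratio)
n(NaHCO3) in the whole flask = 8.204 × 10^-3 × 250.0/25.00 = 0.08204 mol
mass of NaHCO3 = 0.08204 × 84.01 = 6.892 g
% NaHCO3 = 6.892 / 7.533 × 100 = 91.49 %

91.49 %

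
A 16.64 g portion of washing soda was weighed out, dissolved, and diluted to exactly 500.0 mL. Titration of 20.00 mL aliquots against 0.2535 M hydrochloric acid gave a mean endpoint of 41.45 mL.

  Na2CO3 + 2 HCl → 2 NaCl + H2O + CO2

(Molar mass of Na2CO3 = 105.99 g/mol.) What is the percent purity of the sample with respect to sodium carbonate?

83.66 %

n(HCl) per titration = 0.04145 × 0.2535 = 0.01051 mol
From the 1:2 ratio, n(Na2CO3) in each aliquot = 1/2 × 0.01051 = 5.254 × 10^-3 mol
n(Na2CO3) in the whole flask = 5.254 × 10^-3 × 500.0/20.00 = 0.1313 mol
mass of Na2CO3 = 0.1313 × 105.99 = 13.92 g
% Na2CO3 = 13.92 / 16.64 × 100 = 83.66 %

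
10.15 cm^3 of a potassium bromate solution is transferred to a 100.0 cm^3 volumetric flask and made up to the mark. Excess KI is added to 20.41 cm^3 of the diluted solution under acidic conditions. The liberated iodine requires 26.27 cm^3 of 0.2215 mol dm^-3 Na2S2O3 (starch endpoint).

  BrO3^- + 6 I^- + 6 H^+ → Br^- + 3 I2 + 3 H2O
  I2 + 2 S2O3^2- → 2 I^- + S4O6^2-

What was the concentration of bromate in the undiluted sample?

0.4681 mol/L

n(S2O3^2-) = 0.02627 × 0.2215 = 5.819 × 10^-3 mol
n(I2) = n(S2O3^2-)/2 = 2.909 × 10^-3 mol
From the 1:3 ratio, n(BrO3^-) in the aliquot = 1/3 × 2.909 × 10^-3 = 9.698 × 10^-4 mol
[BrO3^-]_dilute = 9.698 × 10^-4 / 0.02041 = 0.04752 mol/L
[BrO3^-]_original = 0.04752 × 100.0/10.15 = 0.4681 mol/L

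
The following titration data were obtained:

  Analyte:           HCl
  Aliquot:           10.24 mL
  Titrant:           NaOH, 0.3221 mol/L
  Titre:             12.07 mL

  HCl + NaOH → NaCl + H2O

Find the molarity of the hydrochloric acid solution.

n(NaOH) = 0.01207 L × 0.3221 mol/L = 3.888 × 10^-3 mol
n(HCl) = 3.888 × 10^-3 mol (1:1 mole ratio)
[HCl] = 3.888 × 10^-3 mol / 0.01024 L = 0.3797 mol/L

0.3797 mol/L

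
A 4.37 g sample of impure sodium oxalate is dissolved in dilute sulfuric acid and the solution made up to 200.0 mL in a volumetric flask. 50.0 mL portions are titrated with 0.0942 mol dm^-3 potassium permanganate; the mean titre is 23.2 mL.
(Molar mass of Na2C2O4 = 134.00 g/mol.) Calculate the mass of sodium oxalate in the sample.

2 MnO4^- + 5 C2O4^2- + 16 H^+ → 2 Mn^2+ + 10 CO2 + 8 H2O
n(KMnO4) per titration = 0.0232 × 0.0942 = 2.19 × 10^-3 mol
From the 5:2 ratio, n(Na2C2O4) in each aliquot = 5/2 × 2.19 × 10^-3 = 5.46 × 10^-3 mol
n(Na2C2O4) in the whole flask = 5.46 × 10^-3 × 200.0/50.0 = 0.0219 mol
mass of Na2C2O4 = 0.0219 × 134.00 = 2.93 g

2.93 g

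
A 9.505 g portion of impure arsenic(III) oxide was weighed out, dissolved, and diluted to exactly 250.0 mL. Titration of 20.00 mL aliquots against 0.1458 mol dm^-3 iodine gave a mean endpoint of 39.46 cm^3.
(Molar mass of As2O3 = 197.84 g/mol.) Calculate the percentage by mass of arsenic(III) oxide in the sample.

As2O3 + 2 I2 + 2 H2O → As2O5 + 4 HI
n(I2) per titration = 0.03946 × 0.1458 = 5.753 × 10^-3 mol
From the 1:2 ratio, n(As2O3) in each aliquot = 1/2 × 5.753 × 10^-3 = 2.877 × 10^-3 mol
n(As2O3) in the whole flask = 2.877 × 10^-3 × 250.0/20.00 = 0.03596 mol
mass of As2O3 = 0.03596 × 197.84 = 7.114 g
% As2O3 = 7.114 / 9.505 × 100 = 74.84 %

74.84 %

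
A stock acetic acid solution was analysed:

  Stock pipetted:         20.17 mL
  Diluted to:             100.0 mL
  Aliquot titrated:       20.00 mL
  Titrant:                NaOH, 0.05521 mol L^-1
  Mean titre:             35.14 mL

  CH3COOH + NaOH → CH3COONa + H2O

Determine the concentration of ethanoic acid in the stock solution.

0.4809 mol/L

n(NaOH) = 0.03514 × 0.05521 = 1.940 × 10^-3 mol
n(CH3COOH) in the aliquot = 1.940 × 10^-3 mol (1:1 ratio)
[CH3COOH]_dilute = 1.940 × 10^-3 / 0.02000 = 0.09700 mol/L
Dilution factor = 100.0 / 20.17 = 4.958
[CH3COOH]_stock = 0.09700 × 4.958 = 0.4809 mol/L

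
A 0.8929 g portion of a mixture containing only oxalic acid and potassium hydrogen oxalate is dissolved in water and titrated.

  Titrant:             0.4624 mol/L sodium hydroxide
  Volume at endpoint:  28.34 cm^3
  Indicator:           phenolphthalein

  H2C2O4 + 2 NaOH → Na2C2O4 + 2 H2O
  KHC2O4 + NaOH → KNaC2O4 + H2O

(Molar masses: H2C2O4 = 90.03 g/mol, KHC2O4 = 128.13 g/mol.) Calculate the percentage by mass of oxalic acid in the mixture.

47.69 %

n(NaOH) = 0.02834 × 0.4624 = 0.01310 mol
Let x = n(H2C2O4), y = n(KHC2O4).
Titrant: 2x + 1y = 0.01310;  mass: 90.03x + 128.13y = 0.8929
Solving, x = 4.729 × 10^-3 mol, y = 3.646 × 10^-3 mol
mass of H2C2O4 = 4.729 × 10^-3 × 90.03 = 0.4258 g
% H2C2O4 = 0.4258 / 0.8929 × 100 = 47.69 %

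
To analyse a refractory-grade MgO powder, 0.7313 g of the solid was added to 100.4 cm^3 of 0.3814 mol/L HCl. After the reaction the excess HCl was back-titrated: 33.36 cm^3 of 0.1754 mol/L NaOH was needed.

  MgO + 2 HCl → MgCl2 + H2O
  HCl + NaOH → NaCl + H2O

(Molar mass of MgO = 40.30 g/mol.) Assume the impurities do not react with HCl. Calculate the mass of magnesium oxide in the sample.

0.6537 g

n(HCl) added = 0.1004 × 0.3814 = 0.03829 mol
n(NaOH) used in back-titration = 0.03336 × 0.1754 = 5.851 × 10^-3 mol
n(HCl) left over = 5.851 × 10^-3 mol (1:1 ratio)
n(HCl) consumed by analyte = 0.03829 − 5.851 × 10^-3 = 0.03244 mol
From the 1:2 ratio, n(MgO) = 1/2 × 0.03244 = 0.01622 mol
mass of MgO = 0.01622 × 40.30 = 0.6537 g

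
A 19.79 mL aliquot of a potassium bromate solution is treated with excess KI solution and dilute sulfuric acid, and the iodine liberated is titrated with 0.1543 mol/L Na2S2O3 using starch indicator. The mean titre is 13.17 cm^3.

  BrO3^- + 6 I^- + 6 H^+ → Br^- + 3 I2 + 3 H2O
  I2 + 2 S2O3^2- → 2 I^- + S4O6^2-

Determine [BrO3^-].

n(S2O3^2-) = 0.01317 × 0.1543 = 2.032 × 10^-3 mol
n(I2) = n(S2O3^2-)/2 = 1.016 × 10^-3 mol
From the 1:3 ratio, n(BrO3^-) in the aliquot = 1/3 × 1.016 × 10^-3 = 3.387 × 10^-4 mol
[BrO3^-] = 3.387 × 10^-4 / 0.01979 = 0.01711 mol/L

0.01711 mol/L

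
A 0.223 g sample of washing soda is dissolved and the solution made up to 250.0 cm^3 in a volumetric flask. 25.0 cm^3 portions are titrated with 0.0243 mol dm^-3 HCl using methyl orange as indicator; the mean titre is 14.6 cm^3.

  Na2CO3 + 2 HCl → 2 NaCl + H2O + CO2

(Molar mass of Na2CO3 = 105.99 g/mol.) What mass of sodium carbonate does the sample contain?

0.188 g

n(HCl) per titration = 0.0146 × 0.0243 = 3.55 × 10^-4 mol
From the 1:2 ratio, n(Na2CO3) in each aliquot = 1/2 × 3.55 × 10^-4 = 1.77 × 10^-4 mol
n(Na2CO3) in the whole flask = 1.77 × 10^-4 × 250.0/25.0 = 1.77 × 10^-3 mol
mass of Na2CO3 = 1.77 × 10^-3 × 105.99 = 0.188 g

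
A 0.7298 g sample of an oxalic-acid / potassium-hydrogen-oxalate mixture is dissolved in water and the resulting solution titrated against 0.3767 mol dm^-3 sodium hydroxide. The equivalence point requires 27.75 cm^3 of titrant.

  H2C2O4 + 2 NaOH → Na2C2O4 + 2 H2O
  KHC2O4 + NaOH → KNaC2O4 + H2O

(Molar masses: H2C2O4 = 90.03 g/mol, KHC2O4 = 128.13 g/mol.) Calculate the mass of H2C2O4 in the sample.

n(NaOH) = 0.02775 × 0.3767 = 0.01045 mol
Let x = n(H2C2O4), y = n(KHC2O4).
Titrant: 2x + 1y = 0.01045;  mass: 90.03x + 128.13y = 0.7298
Solving, x = 3.667 × 10^-3 mol, y = 3.119 × 10^-3 mol
mass of H2C2O4 = 3.667 × 10^-3 × 90.03 = 0.3302 g

0.3302 g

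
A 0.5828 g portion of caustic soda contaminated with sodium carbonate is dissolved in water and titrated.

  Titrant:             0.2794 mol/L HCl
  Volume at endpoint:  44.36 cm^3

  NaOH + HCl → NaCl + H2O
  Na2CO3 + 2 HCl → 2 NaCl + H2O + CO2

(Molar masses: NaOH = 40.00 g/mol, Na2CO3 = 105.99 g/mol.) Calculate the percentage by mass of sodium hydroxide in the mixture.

39.10 %

n(HCl) = 0.04436 × 0.2794 = 0.01239 mol
Let x = n(NaOH), y = n(Na2CO3).
Titrant: 1x + 2y = 0.01239;  mass: 40.00x + 105.99y = 0.5828
Solving, x = 5.697 × 10^-3 mol, y = 3.349 × 10^-3 mol
mass of NaOH = 5.697 × 10^-3 × 40.00 = 0.2279 g
% NaOH = 0.2279 / 0.5828 × 100 = 39.10 %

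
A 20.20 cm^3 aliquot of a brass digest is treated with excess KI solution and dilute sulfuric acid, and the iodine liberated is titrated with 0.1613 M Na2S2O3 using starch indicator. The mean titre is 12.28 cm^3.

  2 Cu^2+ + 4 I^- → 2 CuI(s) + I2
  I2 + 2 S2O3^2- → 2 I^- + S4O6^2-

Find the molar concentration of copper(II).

n(S2O3^2-) = 0.01228 × 0.1613 = 1.981 × 10^-3 mol
n(I2) = n(S2O3^2-)/2 = 9.904 × 10^-4 mol
From the 2:1 ratio, n(Cu2+) in the aliquot = 2/1 × 9.904 × 10^-4 = 1.981 × 10^-3 mol
[Cu2+] = 1.981 × 10^-3 / 0.02020 = 0.09806 mol/L

0.09806 M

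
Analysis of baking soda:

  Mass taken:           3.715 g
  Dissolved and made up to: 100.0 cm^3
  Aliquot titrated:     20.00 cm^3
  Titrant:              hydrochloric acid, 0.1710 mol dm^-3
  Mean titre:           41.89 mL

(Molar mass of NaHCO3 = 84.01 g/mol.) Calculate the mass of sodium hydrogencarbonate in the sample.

NaHCO3 + HCl → NaCl + H2O + CO2
n(HCl) per titration = 0.04189 × 0.1710 = 7.163 × 10^-3 mol
n(NaHCO3) in each aliquot = 7.163 × 10^-3 mol (1:1 ratio)
n(NaHCO3) in the whole flask = 7.163 × 10^-3 × 100.0/20.00 = 0.03582 mol
mass of NaHCO3 = 0.03582 × 84.01 = 3.009 g

3.009 g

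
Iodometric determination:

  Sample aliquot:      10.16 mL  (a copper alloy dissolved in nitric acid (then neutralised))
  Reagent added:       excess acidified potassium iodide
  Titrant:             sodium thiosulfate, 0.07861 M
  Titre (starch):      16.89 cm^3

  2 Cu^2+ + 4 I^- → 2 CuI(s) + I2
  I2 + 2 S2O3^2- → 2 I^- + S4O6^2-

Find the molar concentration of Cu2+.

n(S2O3^2-) = 0.01689 × 0.07861 = 1.328 × 10^-3 mol
n(I2) = n(S2O3^2-)/2 = 6.639 × 10^-4 mol
From the 2:1 ratio, n(Cu2+) in the aliquot = 2/1 × 6.639 × 10^-4 = 1.328 × 10^-3 mol
[Cu2+] = 1.328 × 10^-3 / 0.01016 = 0.1307 mol/L

0.1307 M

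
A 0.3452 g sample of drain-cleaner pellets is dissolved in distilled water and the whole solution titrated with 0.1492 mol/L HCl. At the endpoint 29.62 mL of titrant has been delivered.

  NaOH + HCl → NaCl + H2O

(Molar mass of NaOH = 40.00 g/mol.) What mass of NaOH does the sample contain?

n(HCl) = 0.02962 L × 0.1492 mol/L = 4.419 × 10^-3 mol
n(NaOH) = 4.419 × 10^-3 mol (1:1 ratio)
mass of NaOH = 4.419 × 10^-3 × 40.00 g/mol = 0.1768 g

0.1768 g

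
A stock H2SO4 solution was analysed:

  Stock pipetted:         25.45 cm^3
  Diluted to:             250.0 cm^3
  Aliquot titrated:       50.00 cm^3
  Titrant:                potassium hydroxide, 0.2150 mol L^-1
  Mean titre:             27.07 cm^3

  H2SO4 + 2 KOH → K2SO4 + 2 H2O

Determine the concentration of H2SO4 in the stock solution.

n(KOH) = 0.02707 × 0.2150 = 5.820 × 10^-3 mol
From the 1:2 ratio, n(H2SO4) in the aliquot = 1/2 × 5.820 × 10^-3 = 2.910 × 10^-3 mol
[H2SO4]_dilute = 2.910 × 10^-3 / 0.05000 = 0.05820 mol/L
Dilution factor = 250.0 / 25.45 = 9.823
[H2SO4]_stock = 0.05820 × 9.823 = 0.5717 mol/L

0.5717 mol/L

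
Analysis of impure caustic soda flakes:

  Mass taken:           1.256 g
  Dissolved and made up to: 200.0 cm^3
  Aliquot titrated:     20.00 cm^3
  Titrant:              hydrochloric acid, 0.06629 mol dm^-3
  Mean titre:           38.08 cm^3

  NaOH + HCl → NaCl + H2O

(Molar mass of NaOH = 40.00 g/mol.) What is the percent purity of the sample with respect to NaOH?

n(HCl) per titration = 0.03808 × 0.06629 = 2.524 × 10^-3 mol
n(NaOH) in each aliquot = 2.524 × 10^-3 mol (1:1 ratio)
n(NaOH) in the whole flask = 2.524 × 10^-3 × 200.0/20.00 = 0.02524 mol
mass of NaOH = 0.02524 × 40.00 = 1.010 g
% NaOH = 1.010 / 1.256 × 100 = 80.39 %

80.39 %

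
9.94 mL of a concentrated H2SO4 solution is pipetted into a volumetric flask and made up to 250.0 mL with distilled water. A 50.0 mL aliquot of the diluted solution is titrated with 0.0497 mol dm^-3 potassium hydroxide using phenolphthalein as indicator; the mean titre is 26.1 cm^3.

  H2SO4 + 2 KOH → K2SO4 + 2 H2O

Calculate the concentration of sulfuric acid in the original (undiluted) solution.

n(KOH) = 0.0261 × 0.0497 = 1.30 × 10^-3 mol
From the 1:2 ratio, n(H2SO4) in the aliquot = 1/2 × 1.30 × 10^-3 = 6.49 × 10^-4 mol
[H2SO4]_dilute = 6.49 × 10^-4 / 0.0500 = 0.0130 mol/L
Dilution factor = 250.0 / 9.94 = 25.15
[H2SO4]_stock = 0.0130 × 25.15 = 0.326 mol/L

0.326 mol/L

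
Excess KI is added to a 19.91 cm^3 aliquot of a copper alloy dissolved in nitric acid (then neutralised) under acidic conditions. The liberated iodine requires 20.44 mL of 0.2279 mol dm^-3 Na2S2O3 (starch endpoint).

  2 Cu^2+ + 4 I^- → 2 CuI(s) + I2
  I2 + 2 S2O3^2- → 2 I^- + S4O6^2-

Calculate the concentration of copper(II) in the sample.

0.2340 mol/L

n(S2O3^2-) = 0.02044 × 0.2279 = 4.658 × 10^-3 mol
n(I2) = n(S2O3^2-)/2 = 2.329 × 10^-3 mol
From the 2:1 ratio, n(Cu2+) in the aliquot = 2/1 × 2.329 × 10^-3 = 4.658 × 10^-3 mol
[Cu2+] = 4.658 × 10^-3 / 0.01991 = 0.2340 mol/L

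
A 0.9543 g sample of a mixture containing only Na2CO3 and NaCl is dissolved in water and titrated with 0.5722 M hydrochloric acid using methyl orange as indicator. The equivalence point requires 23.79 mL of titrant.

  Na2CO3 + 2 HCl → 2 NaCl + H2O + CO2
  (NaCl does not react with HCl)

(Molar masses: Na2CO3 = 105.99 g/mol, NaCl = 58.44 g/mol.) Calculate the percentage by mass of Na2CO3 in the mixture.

75.59 %

n(HCl) = 0.02379 × 0.5722 = 0.01361 mol
Let x = n(Na2CO3), y = n(NaCl).
Titrant: 2x = 0.01361;  mass: 105.99x + 58.44y = 0.9543
Solving, x = 6.806 × 10^-3 mol, y = 3.985 × 10^-3 mol
mass of Na2CO3 = 6.806 × 10^-3 × 105.99 = 0.7214 g
% Na2CO3 = 0.7214 / 0.9543 × 100 = 75.59 %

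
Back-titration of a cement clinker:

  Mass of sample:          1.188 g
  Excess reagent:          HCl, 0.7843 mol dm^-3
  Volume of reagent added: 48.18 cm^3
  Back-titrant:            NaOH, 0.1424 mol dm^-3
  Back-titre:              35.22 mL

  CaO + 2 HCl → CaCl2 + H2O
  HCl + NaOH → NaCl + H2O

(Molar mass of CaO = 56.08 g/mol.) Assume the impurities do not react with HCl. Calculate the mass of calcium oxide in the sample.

n(HCl) added = 0.04818 × 0.7843 = 0.03779 mol
n(NaOH) used in back-titration = 0.03522 × 0.1424 = 5.015 × 10^-3 mol
n(HCl) left over = 5.015 × 10^-3 mol (1:1 ratio)
n(HCl) consumed by analyte = 0.03779 − 5.015 × 10^-3 = 0.03277 mol
From the 1:2 ratio, n(CaO) = 1/2 × 0.03277 = 0.01639 mol
mass of CaO = 0.01639 × 56.08 = 0.9189 g

0.9189 g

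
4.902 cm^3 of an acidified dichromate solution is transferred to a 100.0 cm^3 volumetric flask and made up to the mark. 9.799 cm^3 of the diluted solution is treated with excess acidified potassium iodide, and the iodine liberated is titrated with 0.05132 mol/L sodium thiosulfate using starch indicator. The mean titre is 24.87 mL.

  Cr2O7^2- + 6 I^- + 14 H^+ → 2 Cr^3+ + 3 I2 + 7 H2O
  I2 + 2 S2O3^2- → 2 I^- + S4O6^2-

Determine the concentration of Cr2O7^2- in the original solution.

n(S2O3^2-) = 0.02487 × 0.05132 = 1.276 × 10^-3 mol
n(I2) = n(S2O3^2-)/2 = 6.382 × 10^-4 mol
From the 1:3 ratio, n(Cr2O7^2-) in the aliquot = 1/3 × 6.382 × 10^-4 = 2.127 × 10^-4 mol
[Cr2O7^2-]_dilute = 2.127 × 10^-4 / 0.009799 = 0.02171 mol/L
[Cr2O7^2-]_original = 0.02171 × 100.0/4.902 = 0.4428 mol/L

0.4428 mol/L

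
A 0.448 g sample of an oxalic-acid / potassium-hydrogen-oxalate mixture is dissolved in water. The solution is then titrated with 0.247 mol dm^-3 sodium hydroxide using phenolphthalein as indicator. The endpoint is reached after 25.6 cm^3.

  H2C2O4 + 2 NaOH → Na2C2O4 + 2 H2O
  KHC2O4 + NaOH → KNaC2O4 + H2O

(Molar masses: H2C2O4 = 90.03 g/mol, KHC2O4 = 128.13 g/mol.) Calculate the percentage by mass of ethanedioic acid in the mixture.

n(NaOH) = 0.0256 × 0.247 = 6.32 × 10^-3 mol
Let x = n(H2C2O4), y = n(KHC2O4).
Titrant: 2x + 1y = 6.32 × 10^-3;  mass: 90.03x + 128.13y = 0.448
Solving, x = 2.18 × 10^-3 mol, y = 1.97 × 10^-3 mol
mass of H2C2O4 = 2.18 × 10^-3 × 90.03 = 0.196 g
% H2C2O4 = 0.196 / 0.448 × 100 = 43.8 %

43.8 %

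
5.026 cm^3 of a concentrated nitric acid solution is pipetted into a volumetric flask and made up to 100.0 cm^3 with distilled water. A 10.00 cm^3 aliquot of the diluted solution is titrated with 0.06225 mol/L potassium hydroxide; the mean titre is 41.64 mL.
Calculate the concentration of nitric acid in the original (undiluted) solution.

5.157 mol/L

HNO3 + KOH → KNO3 + H2O
n(KOH) = 0.04164 × 0.06225 = 2.592 × 10^-3 mol
n(HNO3) in the aliquot = 2.592 × 10^-3 mol (1:1 ratio)
[HNO3]_dilute = 2.592 × 10^-3 / 0.01000 = 0.2592 mol/L
Dilution factor = 100.0 / 5.026 = 19.90
[HNO3]_stock = 0.2592 × 19.90 = 5.157 mol/L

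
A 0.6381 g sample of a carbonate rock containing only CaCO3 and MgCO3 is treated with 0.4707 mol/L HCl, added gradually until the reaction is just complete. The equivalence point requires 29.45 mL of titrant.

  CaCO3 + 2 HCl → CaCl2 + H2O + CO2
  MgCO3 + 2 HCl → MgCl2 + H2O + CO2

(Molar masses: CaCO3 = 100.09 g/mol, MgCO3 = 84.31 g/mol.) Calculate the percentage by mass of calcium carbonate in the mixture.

53.42 %

n(HCl) = 0.02945 × 0.4707 = 0.01386 mol
Let x = n(CaCO3), y = n(MgCO3).
Titrant: 2x + 2y = 0.01386;  mass: 100.09x + 84.31y = 0.6381
Solving, x = 3.406 × 10^-3 mol, y = 3.525 × 10^-3 mol
mass of CaCO3 = 3.406 × 10^-3 × 100.09 = 0.3409 g
% CaCO3 = 0.3409 / 0.6381 × 100 = 53.42 %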